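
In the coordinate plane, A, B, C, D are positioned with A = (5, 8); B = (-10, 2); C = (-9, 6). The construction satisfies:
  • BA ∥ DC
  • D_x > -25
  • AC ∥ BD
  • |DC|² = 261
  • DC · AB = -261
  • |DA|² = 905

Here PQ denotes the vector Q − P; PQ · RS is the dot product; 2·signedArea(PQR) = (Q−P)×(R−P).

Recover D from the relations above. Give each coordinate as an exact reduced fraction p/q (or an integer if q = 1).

1. D_x = -24  [BA ∥ DC ∩ AC ∥ BD]
2. D_y = 0  [BA ∥ DC ∩ AC ∥ BD]
   → D = (-24, 0)

D = (-24, 0)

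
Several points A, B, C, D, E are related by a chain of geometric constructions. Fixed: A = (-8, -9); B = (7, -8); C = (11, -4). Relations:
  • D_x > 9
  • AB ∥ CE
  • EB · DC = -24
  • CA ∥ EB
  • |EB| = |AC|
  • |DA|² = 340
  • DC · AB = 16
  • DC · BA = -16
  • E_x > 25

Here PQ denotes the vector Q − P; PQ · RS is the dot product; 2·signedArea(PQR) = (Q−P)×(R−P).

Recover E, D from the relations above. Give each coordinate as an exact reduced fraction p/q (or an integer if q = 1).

D = (10, -5)
E = (26, -3)

1. E_x = 26  [CA ∥ EB ∩ AB ∥ CE]
2. E_y = -3  [CA ∥ EB ∩ AB ∥ CE]
   → E = (26, -3)
3. D_x = 10  [DC · BA = -16 ∩ EB · DC = -24]
4. D_y = -5  [DC · BA = -16 ∩ EB · DC = -24]
   → D = (10, -5)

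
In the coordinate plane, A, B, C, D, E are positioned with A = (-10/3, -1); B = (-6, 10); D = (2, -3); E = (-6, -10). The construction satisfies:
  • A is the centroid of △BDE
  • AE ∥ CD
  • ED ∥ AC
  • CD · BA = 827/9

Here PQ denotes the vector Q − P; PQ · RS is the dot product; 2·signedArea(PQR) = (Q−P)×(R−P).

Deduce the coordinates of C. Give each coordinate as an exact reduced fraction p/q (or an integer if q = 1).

C = (14/3, 6)

1. C_x = 14/3  [AE ∥ CD ∩ ED ∥ AC]
2. C_y = 6  [AE ∥ CD ∩ ED ∥ AC]
   → C = (14/3, 6)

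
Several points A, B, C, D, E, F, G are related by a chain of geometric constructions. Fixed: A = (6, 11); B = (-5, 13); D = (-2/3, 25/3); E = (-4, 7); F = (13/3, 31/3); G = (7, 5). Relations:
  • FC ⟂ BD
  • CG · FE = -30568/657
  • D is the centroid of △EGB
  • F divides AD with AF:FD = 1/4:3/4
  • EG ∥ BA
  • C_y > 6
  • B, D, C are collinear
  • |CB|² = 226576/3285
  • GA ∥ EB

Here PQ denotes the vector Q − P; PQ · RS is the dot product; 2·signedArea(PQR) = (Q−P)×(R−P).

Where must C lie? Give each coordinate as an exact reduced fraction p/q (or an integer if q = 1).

C = (713/1095, 7571/1095)

1. C_x = 713/1095  [B, D, C are collinear ∩ FC ⟂ BD]
2. C_y = 7571/1095  [B, D, C are collinear ∩ FC ⟂ BD]
   → C = (713/1095, 7571/1095)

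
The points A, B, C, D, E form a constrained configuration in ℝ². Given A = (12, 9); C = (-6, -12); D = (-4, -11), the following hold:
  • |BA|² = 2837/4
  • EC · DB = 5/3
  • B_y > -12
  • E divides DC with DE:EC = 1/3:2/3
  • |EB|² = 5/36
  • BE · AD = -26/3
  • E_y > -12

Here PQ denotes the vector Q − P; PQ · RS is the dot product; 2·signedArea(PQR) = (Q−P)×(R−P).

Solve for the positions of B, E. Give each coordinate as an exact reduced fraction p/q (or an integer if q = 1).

B = (-5, -23/2)
E = (-14/3, -34/3)

1. E_x = -14/3  [E divides DC with DE:EC = 1/3:2/3]
2. E_y = -34/3  [E divides DC with DE:EC = 1/3:2/3]
   → E = (-14/3, -34/3)
3. B_x = -5  [BE · AD = -26/3 ∩ EC · DB = 5/3]
4. B_y = -23/2  [BE · AD = -26/3 ∩ EC · DB = 5/3]
   → B = (-5, -23/2)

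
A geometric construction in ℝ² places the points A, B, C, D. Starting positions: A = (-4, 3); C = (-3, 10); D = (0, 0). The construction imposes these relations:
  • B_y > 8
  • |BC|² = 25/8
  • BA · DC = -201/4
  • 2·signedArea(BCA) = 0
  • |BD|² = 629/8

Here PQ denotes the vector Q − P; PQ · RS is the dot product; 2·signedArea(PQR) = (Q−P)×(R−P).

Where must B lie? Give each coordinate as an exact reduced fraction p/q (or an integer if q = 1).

1. B_x = -13/4  [2·signedArea(BCA) = 0 ∩ BA · DC = -201/4]
2. B_y = 33/4  [2·signedArea(BCA) = 0 ∩ BA · DC = -201/4]
   → B = (-13/4, 33/4)

B = (-13/4, 33/4)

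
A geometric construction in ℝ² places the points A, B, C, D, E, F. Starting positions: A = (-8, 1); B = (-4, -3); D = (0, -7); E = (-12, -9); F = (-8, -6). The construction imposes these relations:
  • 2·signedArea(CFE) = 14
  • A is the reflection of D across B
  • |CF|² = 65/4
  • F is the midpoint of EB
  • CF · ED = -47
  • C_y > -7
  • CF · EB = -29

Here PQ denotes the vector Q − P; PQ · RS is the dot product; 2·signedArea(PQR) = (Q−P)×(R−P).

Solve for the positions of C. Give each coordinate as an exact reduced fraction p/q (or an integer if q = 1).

C = (-4, -13/2)

1. C_x = -4  [CF · ED = -47 ∩ 2·signedArea(CFE) = 14]
2. C_y = -13/2  [CF · ED = -47 ∩ 2·signedArea(CFE) = 14]
   → C = (-4, -13/2)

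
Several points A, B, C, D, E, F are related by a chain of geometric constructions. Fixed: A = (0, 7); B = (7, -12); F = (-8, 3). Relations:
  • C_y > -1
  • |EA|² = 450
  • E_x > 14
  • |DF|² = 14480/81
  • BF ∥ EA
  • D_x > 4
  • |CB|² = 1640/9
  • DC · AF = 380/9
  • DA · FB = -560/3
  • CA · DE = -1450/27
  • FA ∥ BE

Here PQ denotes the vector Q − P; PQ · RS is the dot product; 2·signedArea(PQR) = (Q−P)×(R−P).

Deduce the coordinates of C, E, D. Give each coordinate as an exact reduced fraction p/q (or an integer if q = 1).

1. E_x = 15  [BF ∥ EA ∩ FA ∥ BE]
2. E_y = -8  [BF ∥ EA ∩ FA ∥ BE]
   → E = (15, -8)
3. D_x = 44/9  [line -15·x + 15·y + 245/3 = 0 ∩ |DF|² = 14480/81]
4. D_y = -5/9  [line -15·x + 15·y + 245/3 = 0 ∩ |DF|² = 14480/81]
   → D = (44/9, -5/9)
5. C_x = -1/3  [CA · DE = -1450/27 ∩ DC · AF = 380/9]
6. C_y = -2/3  [CA · DE = -1450/27 ∩ DC · AF = 380/9]
   → C = (-1/3, -2/3)

C = (-1/3, -2/3)
D = (44/9, -5/9)
E = (15, -8)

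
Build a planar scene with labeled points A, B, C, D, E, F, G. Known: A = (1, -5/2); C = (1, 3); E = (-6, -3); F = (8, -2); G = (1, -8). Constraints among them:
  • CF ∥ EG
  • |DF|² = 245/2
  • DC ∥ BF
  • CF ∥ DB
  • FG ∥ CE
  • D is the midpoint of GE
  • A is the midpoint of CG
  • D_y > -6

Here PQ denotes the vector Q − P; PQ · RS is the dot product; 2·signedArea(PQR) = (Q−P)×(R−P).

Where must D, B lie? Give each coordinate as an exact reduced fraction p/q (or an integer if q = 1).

1. D_x = -5/2  [D is the midpoint of GE]
2. D_y = -11/2  [D is the midpoint of GE]
   → D = (-5/2, -11/2)
3. B_x = 9/2  [DC ∥ BF ∩ CF ∥ DB]
4. B_y = -21/2  [DC ∥ BF ∩ CF ∥ DB]
   → B = (9/2, -21/2)

B = (9/2, -21/2)
D = (-5/2, -11/2)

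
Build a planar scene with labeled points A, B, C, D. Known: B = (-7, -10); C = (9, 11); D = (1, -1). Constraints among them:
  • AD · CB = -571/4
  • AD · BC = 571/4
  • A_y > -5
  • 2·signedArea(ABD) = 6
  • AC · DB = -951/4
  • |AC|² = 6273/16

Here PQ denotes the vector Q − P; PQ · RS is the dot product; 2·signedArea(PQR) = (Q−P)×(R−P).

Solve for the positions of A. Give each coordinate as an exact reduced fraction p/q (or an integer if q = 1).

1. A_x = -3  [AD · BC = 571/4 ∩ 2·signedArea(ABD) = 6]
2. A_y = -19/4  [AD · BC = 571/4 ∩ 2·signedArea(ABD) = 6]
   → A = (-3, -19/4)

A = (-3, -19/4)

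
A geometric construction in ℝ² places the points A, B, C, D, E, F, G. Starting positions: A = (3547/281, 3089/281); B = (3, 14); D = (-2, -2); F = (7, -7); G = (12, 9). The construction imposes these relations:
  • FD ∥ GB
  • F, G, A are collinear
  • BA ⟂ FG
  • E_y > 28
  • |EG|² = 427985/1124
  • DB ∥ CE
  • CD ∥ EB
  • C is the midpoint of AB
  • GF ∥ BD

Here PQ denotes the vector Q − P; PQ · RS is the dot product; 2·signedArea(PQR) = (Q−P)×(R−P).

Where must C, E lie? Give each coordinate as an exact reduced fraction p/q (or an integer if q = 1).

C = (2195/281, 7023/562)
E = (3600/281, 16015/562)

1. C_x = 2195/281  [C is the midpoint of AB]
2. C_y = 7023/562  [C is the midpoint of AB]
   → C = (2195/281, 7023/562)
3. E_x = 3600/281  [CD ∥ EB ∩ DB ∥ CE]
4. E_y = 16015/562  [CD ∥ EB ∩ DB ∥ CE]
   → E = (3600/281, 16015/562)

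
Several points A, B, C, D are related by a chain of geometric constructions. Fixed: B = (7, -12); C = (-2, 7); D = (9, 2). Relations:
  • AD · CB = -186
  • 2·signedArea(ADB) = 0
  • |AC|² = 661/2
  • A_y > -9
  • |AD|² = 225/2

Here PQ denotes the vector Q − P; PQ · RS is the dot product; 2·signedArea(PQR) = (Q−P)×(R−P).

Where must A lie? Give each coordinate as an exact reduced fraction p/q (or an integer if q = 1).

A = (15/2, -17/2)

1. A_x = 15/2  [2·signedArea(ADB) = 0 ∩ AD · CB = -186]
2. A_y = -17/2  [2·signedArea(ADB) = 0 ∩ AD · CB = -186]
   → A = (15/2, -17/2)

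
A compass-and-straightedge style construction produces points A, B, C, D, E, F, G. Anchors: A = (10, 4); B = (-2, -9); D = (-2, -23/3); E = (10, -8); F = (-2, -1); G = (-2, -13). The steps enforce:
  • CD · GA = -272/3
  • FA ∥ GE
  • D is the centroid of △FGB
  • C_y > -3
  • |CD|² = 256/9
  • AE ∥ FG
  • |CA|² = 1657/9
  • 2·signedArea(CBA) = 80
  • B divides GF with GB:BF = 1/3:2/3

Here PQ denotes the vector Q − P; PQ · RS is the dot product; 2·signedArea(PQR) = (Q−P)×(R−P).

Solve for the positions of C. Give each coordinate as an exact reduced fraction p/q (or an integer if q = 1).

1. C_x = -2  [2·signedArea(CBA) = 80 ∩ CD · GA = -272/3]
2. C_y = -7/3  [2·signedArea(CBA) = 80 ∩ CD · GA = -272/3]
   → C = (-2, -7/3)

C = (-2, -7/3)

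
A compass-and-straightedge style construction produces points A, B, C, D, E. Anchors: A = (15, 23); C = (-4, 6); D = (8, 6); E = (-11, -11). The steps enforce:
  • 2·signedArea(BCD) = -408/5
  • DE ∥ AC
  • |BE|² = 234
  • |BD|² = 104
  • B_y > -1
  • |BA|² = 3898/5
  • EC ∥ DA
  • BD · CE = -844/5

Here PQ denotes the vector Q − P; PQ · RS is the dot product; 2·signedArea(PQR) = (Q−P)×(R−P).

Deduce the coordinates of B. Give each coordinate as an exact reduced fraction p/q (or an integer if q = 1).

B = (2/5, -4/5)

1. B_x = 2/5  [BD · CE = -844/5 ∩ 2·signedArea(BCD) = -408/5]
2. B_y = -4/5  [BD · CE = -844/5 ∩ 2·signedArea(BCD) = -408/5]
   → B = (2/5, -4/5)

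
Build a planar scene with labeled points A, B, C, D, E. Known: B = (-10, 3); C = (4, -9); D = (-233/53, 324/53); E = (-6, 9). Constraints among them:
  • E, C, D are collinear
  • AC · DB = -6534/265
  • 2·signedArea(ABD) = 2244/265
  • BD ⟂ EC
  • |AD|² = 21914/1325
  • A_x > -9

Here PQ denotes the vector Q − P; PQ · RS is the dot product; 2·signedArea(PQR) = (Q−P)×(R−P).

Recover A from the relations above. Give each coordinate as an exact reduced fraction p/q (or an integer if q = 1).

A = (-42/5, 27/5)

1. A_x = -42/5  [AC · DB = -6534/265 ∩ 2·signedArea(ABD) = 2244/265]
2. A_y = 27/5  [AC · DB = -6534/265 ∩ 2·signedArea(ABD) = 2244/265]
   → A = (-42/5, 27/5)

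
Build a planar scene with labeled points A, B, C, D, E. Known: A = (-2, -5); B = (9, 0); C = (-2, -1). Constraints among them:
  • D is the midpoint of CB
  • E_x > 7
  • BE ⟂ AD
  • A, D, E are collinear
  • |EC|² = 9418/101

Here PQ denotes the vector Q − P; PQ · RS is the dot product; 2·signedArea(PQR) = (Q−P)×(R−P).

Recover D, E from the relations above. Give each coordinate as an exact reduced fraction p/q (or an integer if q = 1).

D = (7/2, -1/2)
E = (711/101, 242/101)

1. D_x = 7/2  [D is the midpoint of CB]
2. D_y = -1/2  [D is the midpoint of CB]
   → D = (7/2, -1/2)
3. E_x = 711/101  [A, D, E are collinear ∩ BE ⟂ AD]
4. E_y = 242/101  [A, D, E are collinear ∩ BE ⟂ AD]
   → E = (711/101, 242/101)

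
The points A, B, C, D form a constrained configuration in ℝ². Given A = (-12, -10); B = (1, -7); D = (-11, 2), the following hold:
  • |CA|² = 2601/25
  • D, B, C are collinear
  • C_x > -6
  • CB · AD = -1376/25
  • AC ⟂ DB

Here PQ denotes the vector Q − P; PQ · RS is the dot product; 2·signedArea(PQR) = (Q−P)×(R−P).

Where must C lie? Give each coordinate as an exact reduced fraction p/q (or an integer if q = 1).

1. C_x = -147/25  [D, B, C are collinear ∩ AC ⟂ DB]
2. C_y = -46/25  [D, B, C are collinear ∩ AC ⟂ DB]
   → C = (-147/25, -46/25)

C = (-147/25, -46/25)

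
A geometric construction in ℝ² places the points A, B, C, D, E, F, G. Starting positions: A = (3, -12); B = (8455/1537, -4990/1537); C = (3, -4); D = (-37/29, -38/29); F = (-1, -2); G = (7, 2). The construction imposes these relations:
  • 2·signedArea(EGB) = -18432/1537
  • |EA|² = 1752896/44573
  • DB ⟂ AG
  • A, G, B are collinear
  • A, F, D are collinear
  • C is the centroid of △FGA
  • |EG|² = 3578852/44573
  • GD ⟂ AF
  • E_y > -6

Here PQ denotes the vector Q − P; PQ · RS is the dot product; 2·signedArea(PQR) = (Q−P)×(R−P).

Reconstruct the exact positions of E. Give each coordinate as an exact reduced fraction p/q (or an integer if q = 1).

E = (3843/1537, -8836/1537)

1. E_x = 3843/1537  [line 8064/1537·x + -2304/1537·y + -1152/53 = 0 ∩ |EA|² = 1752896/44573]
2. E_y = -8836/1537  [line 8064/1537·x + -2304/1537·y + -1152/53 = 0 ∩ |EA|² = 1752896/44573]
   → E = (3843/1537, -8836/1537)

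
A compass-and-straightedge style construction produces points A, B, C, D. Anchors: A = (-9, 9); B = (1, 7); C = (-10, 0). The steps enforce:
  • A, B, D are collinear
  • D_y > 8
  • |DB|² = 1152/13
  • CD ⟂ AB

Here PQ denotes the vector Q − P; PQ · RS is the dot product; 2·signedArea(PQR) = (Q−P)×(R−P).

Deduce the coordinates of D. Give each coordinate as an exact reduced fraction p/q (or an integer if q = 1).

D = (-107/13, 115/13)

1. D_x = -107/13  [A, B, D are collinear ∩ CD ⟂ AB]
2. D_y = 115/13  [A, B, D are collinear ∩ CD ⟂ AB]
   → D = (-107/13, 115/13)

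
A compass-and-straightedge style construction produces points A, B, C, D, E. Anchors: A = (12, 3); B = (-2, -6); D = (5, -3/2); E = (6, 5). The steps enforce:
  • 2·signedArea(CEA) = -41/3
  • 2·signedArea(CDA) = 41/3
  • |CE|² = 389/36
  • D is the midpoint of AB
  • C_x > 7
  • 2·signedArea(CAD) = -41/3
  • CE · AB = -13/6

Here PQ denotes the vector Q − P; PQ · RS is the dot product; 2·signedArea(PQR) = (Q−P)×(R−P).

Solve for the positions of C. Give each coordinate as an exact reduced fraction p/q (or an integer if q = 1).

C = (23/3, 13/6)

1. C_x = 23/3  [2·signedArea(CEA) = -41/3 ∩ CE · AB = -13/6]
2. C_y = 13/6  [2·signedArea(CEA) = -41/3 ∩ CE · AB = -13/6]
   → C = (23/3, 13/6)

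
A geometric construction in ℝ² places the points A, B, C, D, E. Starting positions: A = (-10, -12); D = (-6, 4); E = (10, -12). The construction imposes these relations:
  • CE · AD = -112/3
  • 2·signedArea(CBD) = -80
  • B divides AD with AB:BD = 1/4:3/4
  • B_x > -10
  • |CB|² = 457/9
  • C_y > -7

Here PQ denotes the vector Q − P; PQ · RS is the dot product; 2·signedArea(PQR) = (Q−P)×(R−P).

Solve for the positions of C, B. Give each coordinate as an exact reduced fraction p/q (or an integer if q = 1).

B = (-9, -8)
C = (-2, -20/3)

1. B_x = -9  [B divides AD with AB:BD = 1/4:3/4]
2. B_y = -8  [B divides AD with AB:BD = 1/4:3/4]
   → B = (-9, -8)
3. C_x = -2  [CE · AD = -112/3 ∩ 2·signedArea(CBD) = -80]
4. C_y = -20/3  [CE · AD = -112/3 ∩ 2·signedArea(CBD) = -80]
   → C = (-2, -20/3)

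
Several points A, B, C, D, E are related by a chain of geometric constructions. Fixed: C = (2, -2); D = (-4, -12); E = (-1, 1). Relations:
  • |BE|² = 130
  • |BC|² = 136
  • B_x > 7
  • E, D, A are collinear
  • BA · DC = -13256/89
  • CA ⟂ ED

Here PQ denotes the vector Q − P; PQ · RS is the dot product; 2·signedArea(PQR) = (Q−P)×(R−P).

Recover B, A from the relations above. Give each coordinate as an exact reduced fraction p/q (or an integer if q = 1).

1. A_x = -134/89  [E, D, A are collinear ∩ CA ⟂ ED]
2. A_y = -106/89  [E, D, A are collinear ∩ CA ⟂ ED]
   → A = (-134/89, -106/89)
3. B_x = 8  [line -6·x + -10·y + 128 = 0 ∩ |BC|² = 136]
4. B_y = 8  [line -6·x + -10·y + 128 = 0 ∩ |BC|² = 136]
   → B = (8, 8)

A = (-134/89, -106/89)
B = (8, 8)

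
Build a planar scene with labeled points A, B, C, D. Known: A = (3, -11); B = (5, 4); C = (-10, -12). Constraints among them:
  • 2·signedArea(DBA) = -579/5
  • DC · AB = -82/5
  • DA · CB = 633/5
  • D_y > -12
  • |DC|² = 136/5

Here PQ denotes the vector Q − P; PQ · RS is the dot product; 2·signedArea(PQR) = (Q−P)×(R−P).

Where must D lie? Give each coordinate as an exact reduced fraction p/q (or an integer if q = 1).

D = (-24/5, -58/5)

1. D_x = -24/5  [DC · AB = -82/5 ∩ 2·signedArea(DBA) = -579/5]
2. D_y = -58/5  [DC · AB = -82/5 ∩ 2·signedArea(DBA) = -579/5]
   → D = (-24/5, -58/5)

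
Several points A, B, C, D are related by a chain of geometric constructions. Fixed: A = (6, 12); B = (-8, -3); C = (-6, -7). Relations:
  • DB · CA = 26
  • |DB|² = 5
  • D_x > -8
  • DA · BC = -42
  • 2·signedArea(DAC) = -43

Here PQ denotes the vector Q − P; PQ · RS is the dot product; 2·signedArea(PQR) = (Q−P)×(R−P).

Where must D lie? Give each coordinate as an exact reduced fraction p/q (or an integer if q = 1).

D = (-7, -5)

1. D_x = -7  [DB · CA = 26 ∩ 2·signedArea(DAC) = -43]
2. D_y = -5  [DB · CA = 26 ∩ 2·signedArea(DAC) = -43]
   → D = (-7, -5)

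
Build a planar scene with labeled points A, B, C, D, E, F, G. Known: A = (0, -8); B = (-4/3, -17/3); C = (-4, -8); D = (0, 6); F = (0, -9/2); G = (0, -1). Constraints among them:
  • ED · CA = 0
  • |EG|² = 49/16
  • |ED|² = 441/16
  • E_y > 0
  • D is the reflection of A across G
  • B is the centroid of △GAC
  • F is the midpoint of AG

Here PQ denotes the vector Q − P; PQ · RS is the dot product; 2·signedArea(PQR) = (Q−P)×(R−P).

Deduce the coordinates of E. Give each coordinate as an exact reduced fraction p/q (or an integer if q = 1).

1. E_x = 0  [ED · CA = 0]
2. E_y = 3/4  [|EG|² = 49/16]
   → E = (0, 3/4)

E = (0, 3/4)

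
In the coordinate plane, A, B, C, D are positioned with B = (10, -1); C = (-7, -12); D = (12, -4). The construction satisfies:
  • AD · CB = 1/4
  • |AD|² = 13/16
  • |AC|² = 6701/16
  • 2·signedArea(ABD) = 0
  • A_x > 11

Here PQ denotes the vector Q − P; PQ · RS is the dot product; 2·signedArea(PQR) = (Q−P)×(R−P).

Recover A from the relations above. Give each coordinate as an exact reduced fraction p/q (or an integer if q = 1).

1. A_x = 23/2  [2·signedArea(ABD) = 0 ∩ AD · CB = 1/4]
2. A_y = -13/4  [2·signedArea(ABD) = 0 ∩ AD · CB = 1/4]
   → A = (23/2, -13/4)

A = (23/2, -13/4)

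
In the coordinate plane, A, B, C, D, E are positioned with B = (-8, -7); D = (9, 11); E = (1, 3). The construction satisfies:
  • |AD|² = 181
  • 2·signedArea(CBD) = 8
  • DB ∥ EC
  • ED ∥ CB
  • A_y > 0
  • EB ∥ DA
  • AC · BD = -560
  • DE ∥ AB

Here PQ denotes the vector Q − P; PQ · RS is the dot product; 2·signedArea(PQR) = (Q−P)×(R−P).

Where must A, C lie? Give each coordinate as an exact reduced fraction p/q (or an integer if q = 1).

A = (0, 1)
C = (-16, -15)

1. A_x = 0  [DE ∥ AB ∩ EB ∥ DA]
2. A_y = 1  [DE ∥ AB ∩ EB ∥ DA]
   → A = (0, 1)
3. C_x = -16  [ED ∥ CB ∩ DB ∥ EC]
4. C_y = -15  [ED ∥ CB ∩ DB ∥ EC]
   → C = (-16, -15)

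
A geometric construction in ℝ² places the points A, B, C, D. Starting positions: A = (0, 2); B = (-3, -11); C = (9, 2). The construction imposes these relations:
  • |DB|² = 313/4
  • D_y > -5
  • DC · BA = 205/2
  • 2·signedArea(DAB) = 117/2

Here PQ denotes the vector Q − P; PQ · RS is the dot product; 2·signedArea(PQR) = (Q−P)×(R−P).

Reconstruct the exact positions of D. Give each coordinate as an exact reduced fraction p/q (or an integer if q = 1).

D = (3, -9/2)

1. D_x = 3  [2·signedArea(DAB) = 117/2 ∩ DC · BA = 205/2]
2. D_y = -9/2  [2·signedArea(DAB) = 117/2 ∩ DC · BA = 205/2]
   → D = (3, -9/2)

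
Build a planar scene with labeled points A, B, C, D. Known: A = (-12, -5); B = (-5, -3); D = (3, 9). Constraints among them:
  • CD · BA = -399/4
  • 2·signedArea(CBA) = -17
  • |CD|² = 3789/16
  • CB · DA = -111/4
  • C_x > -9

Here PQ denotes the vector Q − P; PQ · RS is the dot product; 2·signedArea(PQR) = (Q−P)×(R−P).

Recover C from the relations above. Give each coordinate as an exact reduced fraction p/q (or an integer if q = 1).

1. C_x = -33/4  [CB · DA = -111/4 ∩ CD · BA = -399/4]
2. C_y = -3/2  [CB · DA = -111/4 ∩ CD · BA = -399/4]
   → C = (-33/4, -3/2)

C = (-33/4, -3/2)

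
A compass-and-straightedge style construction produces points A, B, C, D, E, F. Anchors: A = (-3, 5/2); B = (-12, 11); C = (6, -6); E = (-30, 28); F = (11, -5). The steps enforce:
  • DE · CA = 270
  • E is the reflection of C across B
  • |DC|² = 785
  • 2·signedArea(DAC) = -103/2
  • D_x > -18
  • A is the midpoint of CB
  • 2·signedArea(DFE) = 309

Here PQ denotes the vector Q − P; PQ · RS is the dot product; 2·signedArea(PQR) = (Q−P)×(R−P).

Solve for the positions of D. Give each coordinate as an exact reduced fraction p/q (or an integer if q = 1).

1. D_x = -17  [2·signedArea(DAC) = -103/2 ∩ DE · CA = 270]
2. D_y = 10  [2·signedArea(DAC) = -103/2 ∩ DE · CA = 270]
   → D = (-17, 10)

D = (-17, 10)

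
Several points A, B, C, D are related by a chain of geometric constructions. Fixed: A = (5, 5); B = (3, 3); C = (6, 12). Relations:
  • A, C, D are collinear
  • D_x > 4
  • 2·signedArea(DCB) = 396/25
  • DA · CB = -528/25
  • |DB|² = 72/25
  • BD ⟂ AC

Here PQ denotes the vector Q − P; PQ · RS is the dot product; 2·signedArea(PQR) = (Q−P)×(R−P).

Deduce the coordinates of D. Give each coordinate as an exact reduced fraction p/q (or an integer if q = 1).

1. D_x = 117/25  [A, C, D are collinear ∩ BD ⟂ AC]
2. D_y = 69/25  [A, C, D are collinear ∩ BD ⟂ AC]
   → D = (117/25, 69/25)

D = (117/25, 69/25)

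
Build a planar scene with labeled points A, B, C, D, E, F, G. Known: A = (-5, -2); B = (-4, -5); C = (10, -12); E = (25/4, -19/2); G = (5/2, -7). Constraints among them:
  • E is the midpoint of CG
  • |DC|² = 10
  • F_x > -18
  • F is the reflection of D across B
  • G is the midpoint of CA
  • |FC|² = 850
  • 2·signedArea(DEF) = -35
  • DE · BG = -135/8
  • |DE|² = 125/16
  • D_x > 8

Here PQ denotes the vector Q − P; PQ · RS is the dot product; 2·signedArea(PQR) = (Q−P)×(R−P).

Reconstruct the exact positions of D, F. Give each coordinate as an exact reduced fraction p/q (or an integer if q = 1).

D = (9, -9)
F = (-17, -1)

1. D_x = 9  [line -13/2·x + 2·y + 153/2 = 0 ∩ |DC|² = 10]
2. D_y = -9  [line -13/2·x + 2·y + 153/2 = 0 ∩ |DC|² = 10]
   → D = (9, -9)
3. F_x = -17  [2·signedArea(DEF) = -35 ∩ F is the reflection of D across B]
4. F_y = -1  [2·signedArea(DEF) = -35 ∩ F is the reflection of D across B]
   → F = (-17, -1)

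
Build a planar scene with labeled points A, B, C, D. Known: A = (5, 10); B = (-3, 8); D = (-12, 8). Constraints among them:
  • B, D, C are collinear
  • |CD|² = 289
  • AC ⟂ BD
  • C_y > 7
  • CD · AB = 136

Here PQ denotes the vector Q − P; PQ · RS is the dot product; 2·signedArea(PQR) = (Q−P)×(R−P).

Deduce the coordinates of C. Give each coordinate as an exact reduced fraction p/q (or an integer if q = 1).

C = (5, 8)

1. C_x = 5  [B, D, C are collinear ∩ AC ⟂ BD]
2. C_y = 8  [B, D, C are collinear ∩ AC ⟂ BD]
   → C = (5, 8)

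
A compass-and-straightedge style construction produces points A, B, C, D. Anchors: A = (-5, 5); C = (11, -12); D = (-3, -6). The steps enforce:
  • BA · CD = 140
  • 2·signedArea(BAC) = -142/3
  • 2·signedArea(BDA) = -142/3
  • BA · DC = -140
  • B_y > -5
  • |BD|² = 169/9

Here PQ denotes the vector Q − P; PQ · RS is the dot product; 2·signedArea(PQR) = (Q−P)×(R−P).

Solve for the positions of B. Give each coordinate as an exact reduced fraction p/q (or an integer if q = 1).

B = (1, -13/3)

1. B_x = 1  [2·signedArea(BAC) = -142/3 ∩ BA · DC = -140]
2. B_y = -13/3  [2·signedArea(BAC) = -142/3 ∩ BA · DC = -140]
   → B = (1, -13/3)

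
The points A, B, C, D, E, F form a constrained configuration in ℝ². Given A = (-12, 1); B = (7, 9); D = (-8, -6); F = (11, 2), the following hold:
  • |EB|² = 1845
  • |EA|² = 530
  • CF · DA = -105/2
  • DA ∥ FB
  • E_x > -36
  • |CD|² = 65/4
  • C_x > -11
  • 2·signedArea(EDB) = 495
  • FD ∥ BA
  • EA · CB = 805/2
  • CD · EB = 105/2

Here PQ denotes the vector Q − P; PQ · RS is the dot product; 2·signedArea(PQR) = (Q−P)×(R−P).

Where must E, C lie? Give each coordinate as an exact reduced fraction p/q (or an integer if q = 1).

C = (-10, -5/2)
E = (-35, 0)

1. C_x = -10  [line 4·x + -7·y + 45/2 = 0 ∩ |CD|² = 65/4]
2. C_y = -5/2  [line 4·x + -7·y + 45/2 = 0 ∩ |CD|² = 65/4]
   → C = (-10, -5/2)
3. E_x = -35  [2·signedArea(EDB) = 495 ∩ EA · CB = 805/2]
4. E_y = 0  [2·signedArea(EDB) = 495 ∩ EA · CB = 805/2]
   → E = (-35, 0)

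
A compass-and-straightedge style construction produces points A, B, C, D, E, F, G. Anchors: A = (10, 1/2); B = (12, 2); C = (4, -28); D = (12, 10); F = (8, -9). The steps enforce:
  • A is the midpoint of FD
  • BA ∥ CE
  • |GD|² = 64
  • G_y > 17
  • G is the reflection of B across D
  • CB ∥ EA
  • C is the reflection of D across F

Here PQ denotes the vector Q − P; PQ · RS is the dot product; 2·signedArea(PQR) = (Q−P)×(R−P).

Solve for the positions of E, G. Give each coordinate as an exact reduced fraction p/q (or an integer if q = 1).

1. E_x = 2  [CB ∥ EA ∩ BA ∥ CE]
2. E_y = -59/2  [CB ∥ EA ∩ BA ∥ CE]
   → E = (2, -59/2)
3. G_x = 12  [G is the reflection of B across D]
4. G_y = 18  [G is the reflection of B across D]
   → G = (12, 18)

E = (2, -59/2)
G = (12, 18)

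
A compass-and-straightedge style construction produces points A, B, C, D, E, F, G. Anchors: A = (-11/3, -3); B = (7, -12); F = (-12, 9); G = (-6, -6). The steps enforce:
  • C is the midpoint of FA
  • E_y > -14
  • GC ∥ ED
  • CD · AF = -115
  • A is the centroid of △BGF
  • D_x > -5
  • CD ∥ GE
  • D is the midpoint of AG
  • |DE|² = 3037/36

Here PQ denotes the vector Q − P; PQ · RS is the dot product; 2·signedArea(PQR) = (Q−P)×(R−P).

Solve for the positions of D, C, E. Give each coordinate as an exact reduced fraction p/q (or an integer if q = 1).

1. D_x = -29/6  [D is the midpoint of AG]
2. D_y = -9/2  [D is the midpoint of AG]
   → D = (-29/6, -9/2)
3. C_x = -47/6  [C is the midpoint of FA]
4. C_y = 3  [C is the midpoint of FA]
   → C = (-47/6, 3)
5. E_x = -3  [GC ∥ ED ∩ CD ∥ GE]
6. E_y = -27/2  [GC ∥ ED ∩ CD ∥ GE]
   → E = (-3, -27/2)

C = (-47/6, 3)
D = (-29/6, -9/2)
E = (-3, -27/2)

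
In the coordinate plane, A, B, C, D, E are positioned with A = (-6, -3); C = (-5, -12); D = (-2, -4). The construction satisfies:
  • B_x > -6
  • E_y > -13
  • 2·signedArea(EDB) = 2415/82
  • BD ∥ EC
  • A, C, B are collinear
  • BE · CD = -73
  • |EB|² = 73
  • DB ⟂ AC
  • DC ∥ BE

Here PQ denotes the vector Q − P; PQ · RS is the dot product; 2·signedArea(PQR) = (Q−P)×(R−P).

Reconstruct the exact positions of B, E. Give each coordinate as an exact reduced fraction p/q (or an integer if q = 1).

B = (-479/82, -363/82)
E = (-725/82, -1019/82)

1. B_x = -479/82  [A, C, B are collinear ∩ DB ⟂ AC]
2. B_y = -363/82  [A, C, B are collinear ∩ DB ⟂ AC]
   → B = (-479/82, -363/82)
3. E_x = -725/82  [BD ∥ EC ∩ DC ∥ BE]
4. E_y = -1019/82  [BD ∥ EC ∩ DC ∥ BE]
   → E = (-725/82, -1019/82)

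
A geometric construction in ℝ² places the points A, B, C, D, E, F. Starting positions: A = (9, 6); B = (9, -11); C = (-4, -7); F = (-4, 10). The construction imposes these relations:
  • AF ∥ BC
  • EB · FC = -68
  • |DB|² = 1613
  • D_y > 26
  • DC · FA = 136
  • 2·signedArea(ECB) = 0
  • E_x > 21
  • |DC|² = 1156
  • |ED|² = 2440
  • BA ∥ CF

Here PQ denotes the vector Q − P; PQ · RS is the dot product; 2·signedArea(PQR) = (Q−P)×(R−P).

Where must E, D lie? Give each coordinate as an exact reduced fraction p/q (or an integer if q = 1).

D = (-4, 27)
E = (22, -15)

1. E_x = 22  [2·signedArea(ECB) = 0 ∩ EB · FC = -68]
2. E_y = -15  [2·signedArea(ECB) = 0 ∩ EB · FC = -68]
   → E = (22, -15)
3. D_x = -4  [line -13·x + 4·y + -160 = 0 ∩ |ED|² = 2440]
4. D_y = 27  [line -13·x + 4·y + -160 = 0 ∩ |ED|² = 2440]
   → D = (-4, 27)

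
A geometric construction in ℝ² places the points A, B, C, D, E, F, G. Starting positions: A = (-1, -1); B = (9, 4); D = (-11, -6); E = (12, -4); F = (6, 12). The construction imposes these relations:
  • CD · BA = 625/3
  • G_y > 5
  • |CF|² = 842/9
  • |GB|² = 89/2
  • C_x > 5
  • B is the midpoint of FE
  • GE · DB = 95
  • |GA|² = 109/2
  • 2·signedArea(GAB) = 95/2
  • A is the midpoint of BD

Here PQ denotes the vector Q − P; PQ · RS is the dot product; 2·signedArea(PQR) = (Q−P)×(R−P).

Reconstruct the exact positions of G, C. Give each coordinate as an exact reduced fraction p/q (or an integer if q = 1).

C = (17/3, 7/3)
G = (5/2, 11/2)

1. G_x = 5/2  [GE · DB = 95 ∩ 2·signedArea(GAB) = 95/2]
2. G_y = 11/2  [GE · DB = 95 ∩ 2·signedArea(GAB) = 95/2]
   → G = (5/2, 11/2)
3. C_x = 17/3  [line 10·x + 5·y + -205/3 = 0 ∩ |CF|² = 842/9]
4. C_y = 7/3  [line 10·x + 5·y + -205/3 = 0 ∩ |CF|² = 842/9]
   → C = (17/3, 7/3)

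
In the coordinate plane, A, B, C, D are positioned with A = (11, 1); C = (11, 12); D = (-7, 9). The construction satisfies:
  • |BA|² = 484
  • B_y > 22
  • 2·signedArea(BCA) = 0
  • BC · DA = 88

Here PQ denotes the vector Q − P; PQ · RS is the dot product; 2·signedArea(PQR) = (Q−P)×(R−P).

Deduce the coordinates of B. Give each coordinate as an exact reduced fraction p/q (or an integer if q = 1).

1. B_x = 11  [2·signedArea(BCA) = 0 ∩ BC · DA = 88]
2. B_y = 23  [2·signedArea(BCA) = 0 ∩ BC · DA = 88]
   → B = (11, 23)

B = (11, 23)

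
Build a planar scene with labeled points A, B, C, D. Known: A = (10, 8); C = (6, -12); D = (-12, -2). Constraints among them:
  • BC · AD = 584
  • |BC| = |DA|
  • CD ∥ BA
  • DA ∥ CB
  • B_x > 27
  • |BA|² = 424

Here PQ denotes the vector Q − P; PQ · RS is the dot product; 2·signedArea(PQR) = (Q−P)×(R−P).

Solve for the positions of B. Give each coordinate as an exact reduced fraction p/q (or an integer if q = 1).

1. B_x = 28  [CD ∥ BA ∩ DA ∥ CB]
2. B_y = -2  [CD ∥ BA ∩ DA ∥ CB]
   → B = (28, -2)

B = (28, -2)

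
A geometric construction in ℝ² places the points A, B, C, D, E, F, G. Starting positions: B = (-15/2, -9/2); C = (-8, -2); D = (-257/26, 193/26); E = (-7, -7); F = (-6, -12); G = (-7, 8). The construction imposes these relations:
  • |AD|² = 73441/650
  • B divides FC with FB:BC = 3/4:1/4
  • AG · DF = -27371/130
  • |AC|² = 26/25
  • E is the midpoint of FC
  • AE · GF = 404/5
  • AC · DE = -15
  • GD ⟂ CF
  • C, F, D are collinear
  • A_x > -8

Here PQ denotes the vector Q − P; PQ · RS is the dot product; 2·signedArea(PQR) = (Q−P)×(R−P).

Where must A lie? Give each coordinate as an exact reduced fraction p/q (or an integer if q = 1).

A = (-39/5, -3)

1. A_x = -39/5  [AG · DF = -27371/130 ∩ AE · GF = 404/5]
2. A_y = -3  [AG · DF = -27371/130 ∩ AE · GF = 404/5]
   → A = (-39/5, -3)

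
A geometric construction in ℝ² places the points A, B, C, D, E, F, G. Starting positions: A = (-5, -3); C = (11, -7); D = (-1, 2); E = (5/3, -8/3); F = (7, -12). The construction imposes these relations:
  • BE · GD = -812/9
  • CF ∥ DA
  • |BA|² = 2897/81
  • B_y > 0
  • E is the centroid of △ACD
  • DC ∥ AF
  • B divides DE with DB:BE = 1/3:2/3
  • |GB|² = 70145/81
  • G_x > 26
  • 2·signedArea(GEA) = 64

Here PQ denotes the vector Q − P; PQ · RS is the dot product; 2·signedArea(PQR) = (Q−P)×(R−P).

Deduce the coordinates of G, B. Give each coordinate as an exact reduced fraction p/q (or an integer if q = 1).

B = (-1/9, 4/9)
G = (27, -11)

1. B_x = -1/9  [B divides DE with DB:BE = 1/3:2/3]
2. B_y = 4/9  [B divides DE with DB:BE = 1/3:2/3]
   → B = (-1/9, 4/9)
3. G_x = 27  [2·signedArea(GEA) = 64 ∩ BE · GD = -812/9]
4. G_y = -11  [2·signedArea(GEA) = 64 ∩ BE · GD = -812/9]
   → G = (27, -11)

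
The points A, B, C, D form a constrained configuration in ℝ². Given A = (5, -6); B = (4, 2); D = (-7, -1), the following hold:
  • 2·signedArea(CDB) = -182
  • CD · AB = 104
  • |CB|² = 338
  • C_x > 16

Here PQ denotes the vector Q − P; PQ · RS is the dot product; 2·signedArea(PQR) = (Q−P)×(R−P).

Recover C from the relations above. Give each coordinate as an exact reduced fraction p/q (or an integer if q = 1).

C = (17, -11)

1. C_x = 17  [2·signedArea(CDB) = -182 ∩ CD · AB = 104]
2. C_y = -11  [2·signedArea(CDB) = -182 ∩ CD · AB = 104]
   → C = (17, -11)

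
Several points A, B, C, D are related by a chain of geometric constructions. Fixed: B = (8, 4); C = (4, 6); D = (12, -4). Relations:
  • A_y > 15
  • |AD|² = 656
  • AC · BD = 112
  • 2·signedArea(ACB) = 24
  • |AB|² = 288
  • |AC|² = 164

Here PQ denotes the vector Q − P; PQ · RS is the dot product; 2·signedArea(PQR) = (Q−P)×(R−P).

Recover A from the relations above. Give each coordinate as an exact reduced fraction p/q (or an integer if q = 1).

A = (-4, 16)

1. A_x = -4  [2·signedArea(ACB) = 24 ∩ AC · BD = 112]
2. A_y = 16  [2·signedArea(ACB) = 24 ∩ AC · BD = 112]
   → A = (-4, 16)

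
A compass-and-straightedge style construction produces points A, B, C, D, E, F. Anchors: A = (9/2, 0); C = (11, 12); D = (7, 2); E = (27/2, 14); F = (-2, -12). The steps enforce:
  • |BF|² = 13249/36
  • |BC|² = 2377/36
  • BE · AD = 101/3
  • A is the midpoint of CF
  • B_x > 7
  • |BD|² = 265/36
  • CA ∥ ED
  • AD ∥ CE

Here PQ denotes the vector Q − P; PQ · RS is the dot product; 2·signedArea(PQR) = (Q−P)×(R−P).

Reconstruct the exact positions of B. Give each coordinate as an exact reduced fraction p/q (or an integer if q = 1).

1. B_x = 15/2  [line -5/2·x + -2·y + 337/12 = 0 ∩ |BC|² = 2377/36]
2. B_y = 14/3  [line -5/2·x + -2·y + 337/12 = 0 ∩ |BC|² = 2377/36]
   → B = (15/2, 14/3)

B = (15/2, 14/3)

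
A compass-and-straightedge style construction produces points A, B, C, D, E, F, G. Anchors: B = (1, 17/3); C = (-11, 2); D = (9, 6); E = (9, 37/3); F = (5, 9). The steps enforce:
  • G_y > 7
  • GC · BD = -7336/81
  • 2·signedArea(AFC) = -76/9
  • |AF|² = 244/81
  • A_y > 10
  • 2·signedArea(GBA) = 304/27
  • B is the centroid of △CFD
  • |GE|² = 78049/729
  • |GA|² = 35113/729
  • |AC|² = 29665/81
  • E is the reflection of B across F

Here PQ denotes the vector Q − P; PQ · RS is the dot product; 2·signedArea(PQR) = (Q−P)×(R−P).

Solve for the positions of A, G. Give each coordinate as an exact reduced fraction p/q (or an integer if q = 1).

A = (19/3, 91/9)
G = (1/9, 190/27)

1. A_x = 19/3  [line 7·x + -16·y + 1057/9 = 0 ∩ |AC|² = 29665/81]
2. A_y = 91/9  [line 7·x + -16·y + 1057/9 = 0 ∩ |AC|² = 29665/81]
   → A = (19/3, 91/9)
3. G_x = 1/9  [2·signedArea(GBA) = 304/27 ∩ GC · BD = -7336/81]
4. G_y = 190/27  [2·signedArea(GBA) = 304/27 ∩ GC · BD = -7336/81]
   → G = (1/9, 190/27)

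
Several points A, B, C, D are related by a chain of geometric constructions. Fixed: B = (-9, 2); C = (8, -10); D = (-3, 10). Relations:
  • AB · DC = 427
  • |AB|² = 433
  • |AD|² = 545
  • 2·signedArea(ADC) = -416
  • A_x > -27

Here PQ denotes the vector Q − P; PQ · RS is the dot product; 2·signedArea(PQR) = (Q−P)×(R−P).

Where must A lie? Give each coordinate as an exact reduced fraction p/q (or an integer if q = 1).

1. A_x = -26  [2·signedArea(ADC) = -416 ∩ AB · DC = 427]
2. A_y = 14  [2·signedArea(ADC) = -416 ∩ AB · DC = 427]
   → A = (-26, 14)

A = (-26, 14)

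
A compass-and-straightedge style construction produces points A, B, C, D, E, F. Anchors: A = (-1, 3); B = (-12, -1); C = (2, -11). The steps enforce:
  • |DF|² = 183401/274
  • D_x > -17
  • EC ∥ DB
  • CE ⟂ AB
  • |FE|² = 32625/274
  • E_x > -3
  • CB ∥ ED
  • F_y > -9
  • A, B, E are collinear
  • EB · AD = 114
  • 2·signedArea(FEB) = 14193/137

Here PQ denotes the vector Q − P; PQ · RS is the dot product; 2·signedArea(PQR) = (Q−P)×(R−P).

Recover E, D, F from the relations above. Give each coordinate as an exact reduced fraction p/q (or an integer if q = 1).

D = (-2308/137, 1689/137)
E = (-390/137, 319/137)
F = (-3/2, -17/2)

1. E_x = -390/137  [A, B, E are collinear ∩ CE ⟂ AB]
2. E_y = 319/137  [A, B, E are collinear ∩ CE ⟂ AB]
   → E = (-390/137, 319/137)
3. D_x = -2308/137  [EC ∥ DB ∩ CB ∥ ED]
4. D_y = 1689/137  [EC ∥ DB ∩ CB ∥ ED]
   → D = (-2308/137, 1689/137)
5. F_x = -3/2  [line 456/137·x + -1254/137·y + -9975/137 = 0 ∩ |DF|² = 183401/274]
6. F_y = -17/2  [line 456/137·x + -1254/137·y + -9975/137 = 0 ∩ |DF|² = 183401/274]
   → F = (-3/2, -17/2)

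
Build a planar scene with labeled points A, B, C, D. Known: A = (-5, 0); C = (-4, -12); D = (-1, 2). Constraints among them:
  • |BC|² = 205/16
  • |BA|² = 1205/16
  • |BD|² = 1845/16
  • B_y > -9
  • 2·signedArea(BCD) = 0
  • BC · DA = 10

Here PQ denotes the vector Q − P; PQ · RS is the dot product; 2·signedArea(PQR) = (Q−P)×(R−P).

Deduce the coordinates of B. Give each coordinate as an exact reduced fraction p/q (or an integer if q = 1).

1. B_x = -13/4  [2·signedArea(BCD) = 0 ∩ BC · DA = 10]
2. B_y = -17/2  [2·signedArea(BCD) = 0 ∩ BC · DA = 10]
   → B = (-13/4, -17/2)

B = (-13/4, -17/2)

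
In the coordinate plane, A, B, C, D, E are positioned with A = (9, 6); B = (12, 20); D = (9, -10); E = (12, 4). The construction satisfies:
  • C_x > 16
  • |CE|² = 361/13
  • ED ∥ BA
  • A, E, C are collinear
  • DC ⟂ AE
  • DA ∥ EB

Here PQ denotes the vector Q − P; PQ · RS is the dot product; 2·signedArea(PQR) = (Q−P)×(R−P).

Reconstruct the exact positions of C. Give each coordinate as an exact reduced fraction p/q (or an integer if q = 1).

1. C_x = 213/13  [A, E, C are collinear ∩ DC ⟂ AE]
2. C_y = 14/13  [A, E, C are collinear ∩ DC ⟂ AE]
   → C = (213/13, 14/13)

C = (213/13, 14/13)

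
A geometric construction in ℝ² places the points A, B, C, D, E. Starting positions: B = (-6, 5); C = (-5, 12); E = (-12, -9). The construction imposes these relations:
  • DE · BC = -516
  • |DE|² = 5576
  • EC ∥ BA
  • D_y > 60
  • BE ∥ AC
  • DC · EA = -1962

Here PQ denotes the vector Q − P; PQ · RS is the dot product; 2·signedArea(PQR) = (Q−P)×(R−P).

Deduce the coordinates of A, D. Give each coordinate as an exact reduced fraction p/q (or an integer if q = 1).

1. A_x = 1  [BE ∥ AC ∩ EC ∥ BA]
2. A_y = 26  [BE ∥ AC ∩ EC ∥ BA]
   → A = (1, 26)
3. D_x = 14  [DC · EA = -1962 ∩ DE · BC = -516]
4. D_y = 61  [DC · EA = -1962 ∩ DE · BC = -516]
   → D = (14, 61)

A = (1, 26)
D = (14, 61)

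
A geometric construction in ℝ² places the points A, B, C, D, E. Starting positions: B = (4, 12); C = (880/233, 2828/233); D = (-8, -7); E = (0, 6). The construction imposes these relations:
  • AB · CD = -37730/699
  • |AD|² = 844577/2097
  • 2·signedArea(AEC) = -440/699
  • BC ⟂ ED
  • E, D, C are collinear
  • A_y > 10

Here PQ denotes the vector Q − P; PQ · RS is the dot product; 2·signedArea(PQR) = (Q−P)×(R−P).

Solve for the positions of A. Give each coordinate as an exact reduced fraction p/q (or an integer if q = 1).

A = (604/233, 7022/699)

1. A_x = 604/233  [2·signedArea(AEC) = -440/699 ∩ AB · CD = -37730/699]
2. A_y = 7022/699  [2·signedArea(AEC) = -440/699 ∩ AB · CD = -37730/699]
   → A = (604/233, 7022/699)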